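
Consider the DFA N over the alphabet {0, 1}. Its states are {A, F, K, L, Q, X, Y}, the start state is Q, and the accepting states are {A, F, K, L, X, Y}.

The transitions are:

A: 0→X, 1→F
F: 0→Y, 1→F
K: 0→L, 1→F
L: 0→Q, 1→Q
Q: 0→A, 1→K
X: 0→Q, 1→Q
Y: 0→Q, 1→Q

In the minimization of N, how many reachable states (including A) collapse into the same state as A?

3

Every state is reachable, so we keep all 7.
Initial partition by acceptance: {A,F,K,L,X,Y} | {Q}.
Split {A,F,K,L,X,Y} by δ(·,0) → {A,F,K} and {L,X,Y}.
The partition is now stable with 3 blocks: {A,F,K} | {Q} | {L,X,Y}.
State A belongs to the block {A,F,K}, which has 3 states.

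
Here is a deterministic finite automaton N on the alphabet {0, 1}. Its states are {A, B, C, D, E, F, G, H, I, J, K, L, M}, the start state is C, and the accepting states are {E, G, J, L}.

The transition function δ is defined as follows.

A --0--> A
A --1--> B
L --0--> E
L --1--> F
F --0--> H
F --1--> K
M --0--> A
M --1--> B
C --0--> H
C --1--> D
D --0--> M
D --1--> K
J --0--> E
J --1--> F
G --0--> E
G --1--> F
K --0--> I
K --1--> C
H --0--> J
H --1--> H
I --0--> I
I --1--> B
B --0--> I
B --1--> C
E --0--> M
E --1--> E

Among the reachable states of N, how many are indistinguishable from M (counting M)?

States {G,L} cannot be reached from the start state, so discard them.
Initial partition by acceptance: {E,J} | {A,B,C,D,F,H,I,K,M}.
Split {E,J} by δ(·,0) → {E} and {J}.
Split {A,B,C,D,F,H,I,K,M} by δ(·,0) → {A,B,C,D,F,I,K,M} and {H}.
Refine {A,B,C,D,F,I,K,M} on symbol 0: members go to different blocks, giving {A,B,D,I,K,M} and {C,F}.
On input 1, block {A,B,D,I,K,M} splits into {A,D,I,M} and {B,K}.
On input 1, block {C,F} splits into {C} and {F}.
No further refinement is possible. Final partition (7 blocks): {E} | {A,D,I,M} | {J} | {H} | {C} | {B,K} | {F}.
State M belongs to the block {A,D,I,M}, which has 4 states.

4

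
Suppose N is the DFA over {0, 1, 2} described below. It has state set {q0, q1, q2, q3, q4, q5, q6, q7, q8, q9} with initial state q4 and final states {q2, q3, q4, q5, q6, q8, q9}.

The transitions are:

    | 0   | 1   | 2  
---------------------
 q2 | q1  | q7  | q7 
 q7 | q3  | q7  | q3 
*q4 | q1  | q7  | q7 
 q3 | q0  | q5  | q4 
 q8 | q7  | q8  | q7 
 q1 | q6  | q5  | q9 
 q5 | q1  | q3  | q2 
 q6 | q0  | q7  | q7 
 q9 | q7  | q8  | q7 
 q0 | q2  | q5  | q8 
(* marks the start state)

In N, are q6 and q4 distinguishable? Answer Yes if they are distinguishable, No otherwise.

No

P0 = {q2,q3,q4,q5,q6,q8,q9} | {q0,q1,q7}.
Refine {q2,q3,q4,q5,q6,q8,q9} on symbol 1: members go to different blocks, giving {q3,q5,q8,q9} and {q2,q4,q6}.
On input 2, block {q3,q5,q8,q9} splits into {q3,q5} and {q8,q9}.
On input 0, block {q0,q1,q7} splits into {q0,q1} and {q7}.
Stable partition: {q3,q5} | {q0,q1} | {q2,q4,q6} | {q8,q9} | {q7} — 5 equivalence classes.
q6 and q4 lie in the same block of the stable partition, so they are equivalent — no string distinguishes them.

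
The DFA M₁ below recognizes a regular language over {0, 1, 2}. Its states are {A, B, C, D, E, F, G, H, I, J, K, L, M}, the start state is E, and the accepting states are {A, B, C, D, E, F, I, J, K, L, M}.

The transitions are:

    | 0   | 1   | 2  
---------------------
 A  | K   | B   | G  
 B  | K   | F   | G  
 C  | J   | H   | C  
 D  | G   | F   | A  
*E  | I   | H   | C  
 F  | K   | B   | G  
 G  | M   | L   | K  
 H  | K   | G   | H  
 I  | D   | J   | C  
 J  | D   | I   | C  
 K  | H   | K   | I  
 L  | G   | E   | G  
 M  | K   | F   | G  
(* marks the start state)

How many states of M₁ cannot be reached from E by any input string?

0

Exploring from E, all states are eventually visited, so none are unreachable.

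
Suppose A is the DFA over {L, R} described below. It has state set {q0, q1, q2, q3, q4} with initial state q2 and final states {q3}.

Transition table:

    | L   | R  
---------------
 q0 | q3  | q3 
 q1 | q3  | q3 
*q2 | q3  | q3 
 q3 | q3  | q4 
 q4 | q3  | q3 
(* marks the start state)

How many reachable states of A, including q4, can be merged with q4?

2

First remove the unreachable states {q0,q1}; 3 states remain.
Initial partition by acceptance: {q3} | {q2,q4}.
No further refinement is possible. Final partition (2 blocks): {q3} | {q2,q4}.
State q4 belongs to the block {q2,q4}, which has 2 states.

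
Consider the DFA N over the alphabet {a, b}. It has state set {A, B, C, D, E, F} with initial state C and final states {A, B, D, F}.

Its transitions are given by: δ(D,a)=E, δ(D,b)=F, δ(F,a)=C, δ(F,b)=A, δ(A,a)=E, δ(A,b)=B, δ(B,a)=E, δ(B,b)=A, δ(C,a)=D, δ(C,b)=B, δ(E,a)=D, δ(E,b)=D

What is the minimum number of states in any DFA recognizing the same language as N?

2

All states are reachable from the start state.
Initial partition by acceptance: {A,B,D,F} | {C,E}.
No further refinement is possible. Final partition (2 blocks): {A,B,D,F} | {C,E}.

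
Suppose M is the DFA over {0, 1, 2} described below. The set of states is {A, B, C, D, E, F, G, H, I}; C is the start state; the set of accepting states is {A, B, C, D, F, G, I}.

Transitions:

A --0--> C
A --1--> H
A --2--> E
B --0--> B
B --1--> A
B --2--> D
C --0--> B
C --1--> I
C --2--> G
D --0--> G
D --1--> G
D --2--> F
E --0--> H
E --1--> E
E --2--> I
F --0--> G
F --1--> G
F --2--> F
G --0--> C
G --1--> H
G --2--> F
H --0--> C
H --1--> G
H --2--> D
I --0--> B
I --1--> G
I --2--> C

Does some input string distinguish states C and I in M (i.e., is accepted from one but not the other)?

Every state is reachable, so we keep all 9.
Start with accepting vs non-accepting: {A,B,C,D,F,G,I} | {E,H}.
Refine {A,B,C,D,F,G,I} on symbol 1: members go to different blocks, giving {B,C,D,F,I} and {A,G}.
Refine {B,C,D,F,I} on symbol 0: members go to different blocks, giving {B,C,I} and {D,F}.
Refine {B,C,I} on symbol 1: members go to different blocks, giving {B,I} and {C}.
Refine {B,I} on symbol 2: members go to different blocks, giving {B} and {I}.
Split {E,H} by δ(·,0) → {E} and {H}.
On input 2, block {A,G} splits into {A} and {G}.
The partition is now stable with 8 blocks: {B} | {E} | {A} | {D,F} | {C} | {I} | {H} | {G}.
C and I end up in different blocks, so they are distinguishable. For instance, the string '11' is accepted from only C.

Yes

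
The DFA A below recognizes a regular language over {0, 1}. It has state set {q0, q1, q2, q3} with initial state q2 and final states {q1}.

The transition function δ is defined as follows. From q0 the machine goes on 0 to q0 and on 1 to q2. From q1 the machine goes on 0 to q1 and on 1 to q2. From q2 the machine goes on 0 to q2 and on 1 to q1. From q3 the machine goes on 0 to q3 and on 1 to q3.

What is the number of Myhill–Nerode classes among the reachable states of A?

Reachable states from the start: {q1,q2}. Unreachable: {q0,q3} — drop them.
Start with accepting vs non-accepting: {q1} | {q2}.
The partition is now stable with 2 blocks: {q1} | {q2}.

2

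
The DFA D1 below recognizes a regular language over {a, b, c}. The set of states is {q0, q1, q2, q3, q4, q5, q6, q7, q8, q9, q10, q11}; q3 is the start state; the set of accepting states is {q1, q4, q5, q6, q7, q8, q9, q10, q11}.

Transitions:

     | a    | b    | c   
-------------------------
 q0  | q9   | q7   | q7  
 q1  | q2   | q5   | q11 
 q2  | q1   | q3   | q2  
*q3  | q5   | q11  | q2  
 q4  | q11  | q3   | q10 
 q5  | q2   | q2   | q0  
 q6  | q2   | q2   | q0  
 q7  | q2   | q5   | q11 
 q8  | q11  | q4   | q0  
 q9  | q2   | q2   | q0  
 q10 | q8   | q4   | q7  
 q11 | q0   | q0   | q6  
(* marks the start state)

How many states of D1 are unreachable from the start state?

No path from q3 leads to q4, q8, q10; the other 9 states are all reachable.

3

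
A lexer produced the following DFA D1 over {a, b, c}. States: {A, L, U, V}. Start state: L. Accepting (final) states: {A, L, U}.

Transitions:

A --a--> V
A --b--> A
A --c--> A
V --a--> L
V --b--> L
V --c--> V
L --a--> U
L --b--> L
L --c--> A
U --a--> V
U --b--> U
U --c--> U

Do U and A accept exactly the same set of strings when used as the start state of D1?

Every state is reachable, so we keep all 4.
Start with accepting vs non-accepting: {A,L,U} | {V}.
Refine {A,L,U} on symbol a: members go to different blocks, giving {A,U} and {L}.
The partition is now stable with 3 blocks: {A,U} | {V} | {L}.
U and A lie in the same block of the stable partition, so they are equivalent — no string distinguishes them.

Yes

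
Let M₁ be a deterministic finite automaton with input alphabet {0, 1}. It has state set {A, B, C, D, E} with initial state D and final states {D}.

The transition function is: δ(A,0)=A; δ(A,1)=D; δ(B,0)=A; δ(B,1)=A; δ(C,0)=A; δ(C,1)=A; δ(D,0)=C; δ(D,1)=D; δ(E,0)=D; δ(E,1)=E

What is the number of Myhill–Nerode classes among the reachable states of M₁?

Reachable states from the start: {A,C,D}. Unreachable: {B,E} — drop them.
Initial partition by acceptance: {D} | {A,C}.
On input 1, block {A,C} splits into {A} and {C}.
Stable partition: {D} | {A} | {C} — 3 equivalence classes.

3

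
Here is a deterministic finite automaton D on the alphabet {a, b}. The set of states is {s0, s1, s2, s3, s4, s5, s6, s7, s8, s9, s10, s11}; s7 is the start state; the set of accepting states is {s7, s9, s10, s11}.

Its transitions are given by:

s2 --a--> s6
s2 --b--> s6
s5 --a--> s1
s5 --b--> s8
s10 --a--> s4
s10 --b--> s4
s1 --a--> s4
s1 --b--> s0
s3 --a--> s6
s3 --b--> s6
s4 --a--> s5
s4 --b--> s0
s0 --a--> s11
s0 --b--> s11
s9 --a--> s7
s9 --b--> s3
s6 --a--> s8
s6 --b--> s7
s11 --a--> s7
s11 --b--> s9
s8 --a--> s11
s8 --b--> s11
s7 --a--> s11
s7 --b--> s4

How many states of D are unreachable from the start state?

Starting at s7 and following transitions, the reachable set is {s0, s1, s3, s4, s5, s6, s7, s8, s9, s11}. That leaves s2, s10 unreachable — 2 in total.

2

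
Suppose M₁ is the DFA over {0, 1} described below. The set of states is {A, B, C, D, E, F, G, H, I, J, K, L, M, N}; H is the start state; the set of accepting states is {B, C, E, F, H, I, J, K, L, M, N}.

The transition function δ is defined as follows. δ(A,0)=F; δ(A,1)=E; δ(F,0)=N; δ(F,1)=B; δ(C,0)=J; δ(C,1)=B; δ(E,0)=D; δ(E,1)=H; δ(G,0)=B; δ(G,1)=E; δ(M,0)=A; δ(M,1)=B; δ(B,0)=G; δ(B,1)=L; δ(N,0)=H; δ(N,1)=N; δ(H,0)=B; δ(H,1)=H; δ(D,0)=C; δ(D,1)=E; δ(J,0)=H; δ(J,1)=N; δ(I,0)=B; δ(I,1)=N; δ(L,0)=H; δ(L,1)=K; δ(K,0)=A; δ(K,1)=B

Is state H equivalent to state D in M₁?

States {I,M} cannot be reached from the start state, so discard them.
P0 = {B,C,E,F,H,J,K,L,N} | {A,D,G}.
On input 0, block {B,C,E,F,H,J,K,L,N} splits into {C,F,H,J,L,N} and {B,E,K}.
Refine {C,F,H,J,L,N} on symbol 0: members go to different blocks, giving {C,F,J,L,N} and {H}.
On input 0, block {C,F,J,L,N} splits into {J,L,N} and {C,F}.
Refine {J,L,N} on symbol 1: members go to different blocks, giving {J,N} and {L}.
On input 0, block {A,D,G} splits into {A,D} and {G}.
On input 0, block {B,E,K} splits into {E,K} and {B}.
On input 1, block {E,K} splits into {E} and {K}.
The partition is now stable with 9 blocks: {J,N} | {A,D} | {E} | {H} | {C,F} | {L} | {G} | {B} | {K}.
H and D end up in different blocks, so they are distinguishable. For instance, the string 'ε' is accepted from only H.

No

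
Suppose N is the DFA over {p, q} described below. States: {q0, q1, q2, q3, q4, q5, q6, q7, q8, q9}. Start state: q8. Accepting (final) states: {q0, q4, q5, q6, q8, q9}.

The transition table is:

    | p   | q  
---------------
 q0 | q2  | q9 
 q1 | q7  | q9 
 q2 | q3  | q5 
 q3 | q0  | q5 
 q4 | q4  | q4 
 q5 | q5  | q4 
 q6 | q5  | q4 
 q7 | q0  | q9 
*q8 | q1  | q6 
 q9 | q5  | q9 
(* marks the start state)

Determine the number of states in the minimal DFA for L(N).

All states are reachable from the start state.
P0 = {q0,q4,q5,q6,q8,q9} | {q1,q2,q3,q7}.
Refine {q0,q4,q5,q6,q8,q9} on symbol p: members go to different blocks, giving {q4,q5,q6,q9} and {q0,q8}.
Split {q1,q2,q3,q7} by δ(·,p) → {q1,q2} and {q3,q7}.
No further refinement is possible. Final partition (4 blocks): {q4,q5,q6,q9} | {q1,q2} | {q0,q8} | {q3,q7}.

4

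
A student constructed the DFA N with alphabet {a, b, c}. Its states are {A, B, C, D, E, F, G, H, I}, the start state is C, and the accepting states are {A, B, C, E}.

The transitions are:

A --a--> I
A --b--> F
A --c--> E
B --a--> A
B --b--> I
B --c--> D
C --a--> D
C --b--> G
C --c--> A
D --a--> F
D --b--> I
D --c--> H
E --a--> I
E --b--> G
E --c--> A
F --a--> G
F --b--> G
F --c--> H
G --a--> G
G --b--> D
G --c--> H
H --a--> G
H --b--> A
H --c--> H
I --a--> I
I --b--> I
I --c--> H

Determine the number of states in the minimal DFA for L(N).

States {B} cannot be reached from the start state, so discard them.
P0 = {A,C,E} | {D,F,G,H,I}.
On input b, block {D,F,G,H,I} splits into {D,F,G,I} and {H}.
Stable partition: {A,C,E} | {D,F,G,I} | {H} — 3 equivalence classes.

3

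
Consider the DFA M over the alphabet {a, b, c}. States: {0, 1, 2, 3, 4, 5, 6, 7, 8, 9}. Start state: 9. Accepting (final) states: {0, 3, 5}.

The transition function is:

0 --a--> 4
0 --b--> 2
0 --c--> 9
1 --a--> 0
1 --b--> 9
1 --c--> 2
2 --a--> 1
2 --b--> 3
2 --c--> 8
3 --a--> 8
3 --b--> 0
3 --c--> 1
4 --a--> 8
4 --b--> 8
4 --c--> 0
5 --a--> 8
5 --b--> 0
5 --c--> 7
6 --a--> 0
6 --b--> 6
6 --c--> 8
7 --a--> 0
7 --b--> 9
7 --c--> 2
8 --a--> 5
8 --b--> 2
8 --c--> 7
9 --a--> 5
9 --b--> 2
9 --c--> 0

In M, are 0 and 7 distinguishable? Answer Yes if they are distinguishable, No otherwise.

Yes

Reachable states from the start: {0,1,2,3,4,5,7,8,9}. Unreachable: {6} — drop them.
Initial partition by acceptance: {0,3,5} | {1,2,4,7,8,9}.
Refine {0,3,5} on symbol b: members go to different blocks, giving {3,5} and {0}.
On input a, block {1,2,4,7,8,9} splits into {1,7} and {2,4} and {8,9}.
Split {2,4} by δ(·,a) → {2} and {4}.
On input c, block {8,9} splits into {8} and {9}.
No further refinement is possible. Final partition (7 blocks): {3,5} | {1,7} | {0} | {2} | {8} | {4} | {9}.
0 and 7 end up in different blocks, so they are distinguishable. For instance, the string 'ε' is accepted from only 0.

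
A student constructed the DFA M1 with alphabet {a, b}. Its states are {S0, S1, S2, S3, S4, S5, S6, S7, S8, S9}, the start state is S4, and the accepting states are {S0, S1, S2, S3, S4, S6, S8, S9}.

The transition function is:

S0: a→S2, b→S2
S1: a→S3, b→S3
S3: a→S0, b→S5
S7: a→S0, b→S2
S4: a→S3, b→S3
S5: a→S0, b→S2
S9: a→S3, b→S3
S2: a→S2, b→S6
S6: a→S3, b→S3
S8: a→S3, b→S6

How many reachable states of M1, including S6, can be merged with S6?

States {S1,S7,S8,S9} cannot be reached from the start state, so discard them.
Start with accepting vs non-accepting: {S0,S2,S3,S4,S6} | {S5}.
Split {S0,S2,S3,S4,S6} by δ(·,b) → {S0,S2,S4,S6} and {S3}.
On input a, block {S0,S2,S4,S6} splits into {S0,S2} and {S4,S6}.
On input b, block {S0,S2} splits into {S0} and {S2}.
Stable partition: {S0} | {S5} | {S3} | {S4,S6} | {S2} — 5 equivalence classes.
State S6 belongs to the block {S4,S6}, which has 2 states.

2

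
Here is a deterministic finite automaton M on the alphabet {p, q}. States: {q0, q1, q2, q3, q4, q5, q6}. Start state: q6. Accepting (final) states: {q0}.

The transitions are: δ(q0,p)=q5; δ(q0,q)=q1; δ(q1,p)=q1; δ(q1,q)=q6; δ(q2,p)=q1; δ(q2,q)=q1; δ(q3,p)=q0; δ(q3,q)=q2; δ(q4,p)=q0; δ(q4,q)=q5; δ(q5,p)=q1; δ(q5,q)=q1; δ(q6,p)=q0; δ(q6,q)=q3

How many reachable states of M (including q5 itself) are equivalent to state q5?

First remove the unreachable states {q4}; 6 states remain.
Start with accepting vs non-accepting: {q0} | {q1,q2,q3,q5,q6}.
On input p, block {q1,q2,q3,q5,q6} splits into {q1,q2,q5} and {q3,q6}.
Refine {q1,q2,q5} on symbol q: members go to different blocks, giving {q2,q5} and {q1}.
On input q, block {q3,q6} splits into {q3} and {q6}.
No further refinement is possible. Final partition (5 blocks): {q0} | {q2,q5} | {q3} | {q1} | {q6}.
State q5 belongs to the block {q2,q5}, which has 2 states.

2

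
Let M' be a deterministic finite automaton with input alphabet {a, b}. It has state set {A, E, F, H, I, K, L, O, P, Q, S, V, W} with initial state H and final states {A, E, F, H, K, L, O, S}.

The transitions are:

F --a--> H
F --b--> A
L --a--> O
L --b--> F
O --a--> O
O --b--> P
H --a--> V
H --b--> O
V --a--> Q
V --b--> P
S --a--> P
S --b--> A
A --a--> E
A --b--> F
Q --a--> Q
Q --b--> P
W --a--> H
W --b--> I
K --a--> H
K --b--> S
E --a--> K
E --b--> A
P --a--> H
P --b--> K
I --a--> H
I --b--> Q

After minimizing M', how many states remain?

Reachable states from the start: {A,E,F,H,K,O,P,Q,S,V}. Unreachable: {I,L,W} — drop them.
Initial partition by acceptance: {A,E,F,H,K,O,S} | {P,Q,V}.
Refine {A,E,F,H,K,O,S} on symbol a: members go to different blocks, giving {A,E,F,K,O} and {H,S}.
Refine {A,E,F,K,O} on symbol a: members go to different blocks, giving {A,E,O} and {F,K}.
Split {A,E,O} by δ(·,a) → {A,O} and {E}.
Refine {A,O} on symbol a: members go to different blocks, giving {A} and {O}.
Split {P,Q,V} by δ(·,a) → {Q,V} and {P}.
Refine {H,S} on symbol a: members go to different blocks, giving {H} and {S}.
Split {F,K} by δ(·,b) → {K} and {F}.
The partition is now stable with 9 blocks: {A} | {Q,V} | {H} | {K} | {E} | {O} | {P} | {S} | {F}.

9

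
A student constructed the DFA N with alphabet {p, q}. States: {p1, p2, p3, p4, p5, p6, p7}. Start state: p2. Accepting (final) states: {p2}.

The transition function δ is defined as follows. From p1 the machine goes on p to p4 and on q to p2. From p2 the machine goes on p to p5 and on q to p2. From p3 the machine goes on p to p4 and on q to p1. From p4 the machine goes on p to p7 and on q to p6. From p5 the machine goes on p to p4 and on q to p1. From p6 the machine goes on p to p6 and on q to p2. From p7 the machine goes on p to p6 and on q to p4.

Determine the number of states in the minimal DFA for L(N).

States {p3} cannot be reached from the start state, so discard them.
Start with accepting vs non-accepting: {p2} | {p1,p4,p5,p6,p7}.
On input q, block {p1,p4,p5,p6,p7} splits into {p4,p5,p7} and {p1,p6}.
On input p, block {p4,p5,p7} splits into {p4,p5} and {p7}.
On input p, block {p4,p5} splits into {p4} and {p5}.
Refine {p1,p6} on symbol p: members go to different blocks, giving {p1} and {p6}.
Stable partition: {p2} | {p4} | {p1} | {p7} | {p5} | {p6} — 6 equivalence classes.

6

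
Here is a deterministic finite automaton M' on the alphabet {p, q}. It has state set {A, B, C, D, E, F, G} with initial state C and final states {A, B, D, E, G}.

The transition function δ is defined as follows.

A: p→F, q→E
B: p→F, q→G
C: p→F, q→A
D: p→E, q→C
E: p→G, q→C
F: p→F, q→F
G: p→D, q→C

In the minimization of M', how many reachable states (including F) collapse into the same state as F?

Reachable states from the start: {A,C,D,E,F,G}. Unreachable: {B} — drop them.
Start with accepting vs non-accepting: {A,D,E,G} | {C,F}.
Split {A,D,E,G} by δ(·,p) → {D,E,G} and {A}.
Refine {C,F} on symbol q: members go to different blocks, giving {C} and {F}.
The partition is now stable with 4 blocks: {D,E,G} | {C} | {A} | {F}.
State F belongs to the block {F}, which has 1 states.

1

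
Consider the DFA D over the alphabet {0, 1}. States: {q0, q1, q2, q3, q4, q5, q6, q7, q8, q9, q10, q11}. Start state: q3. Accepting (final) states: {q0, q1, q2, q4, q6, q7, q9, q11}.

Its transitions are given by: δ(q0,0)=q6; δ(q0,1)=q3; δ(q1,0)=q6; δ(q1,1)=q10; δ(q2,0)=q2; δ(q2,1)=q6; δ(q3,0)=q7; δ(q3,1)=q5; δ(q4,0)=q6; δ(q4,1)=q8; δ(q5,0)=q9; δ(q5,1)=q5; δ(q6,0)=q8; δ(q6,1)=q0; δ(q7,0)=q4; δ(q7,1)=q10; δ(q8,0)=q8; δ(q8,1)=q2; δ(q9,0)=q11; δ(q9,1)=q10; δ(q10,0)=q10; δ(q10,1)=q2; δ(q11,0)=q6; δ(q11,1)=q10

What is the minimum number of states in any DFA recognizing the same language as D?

7

States {q1} cannot be reached from the start state, so discard them.
Initial partition by acceptance: {q0,q2,q4,q6,q7,q9,q11} | {q3,q5,q8,q10}.
Refine {q0,q2,q4,q6,q7,q9,q11} on symbol 0: members go to different blocks, giving {q0,q2,q4,q7,q9,q11} and {q6}.
On input 0, block {q0,q2,q4,q7,q9,q11} splits into {q0,q4,q11} and {q2,q7,q9}.
Split {q3,q5,q8,q10} by δ(·,0) → {q3,q5} and {q8,q10}.
Refine {q0,q4,q11} on symbol 1: members go to different blocks, giving {q4,q11} and {q0}.
On input 0, block {q2,q7,q9} splits into {q7,q9} and {q2}.
No further refinement is possible. Final partition (7 blocks): {q4,q11} | {q3,q5} | {q6} | {q7,q9} | {q8,q10} | {q0} | {q2}.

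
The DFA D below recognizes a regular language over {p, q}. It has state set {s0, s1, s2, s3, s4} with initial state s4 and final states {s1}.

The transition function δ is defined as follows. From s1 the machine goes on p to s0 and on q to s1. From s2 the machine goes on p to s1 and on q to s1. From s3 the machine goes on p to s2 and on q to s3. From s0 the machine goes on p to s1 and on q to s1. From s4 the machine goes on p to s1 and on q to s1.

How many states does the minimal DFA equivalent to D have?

First remove the unreachable states {s2,s3}; 3 states remain.
Initial partition by acceptance: {s1} | {s0,s4}.
Stable partition: {s1} | {s0,s4} — 2 equivalence classes.

2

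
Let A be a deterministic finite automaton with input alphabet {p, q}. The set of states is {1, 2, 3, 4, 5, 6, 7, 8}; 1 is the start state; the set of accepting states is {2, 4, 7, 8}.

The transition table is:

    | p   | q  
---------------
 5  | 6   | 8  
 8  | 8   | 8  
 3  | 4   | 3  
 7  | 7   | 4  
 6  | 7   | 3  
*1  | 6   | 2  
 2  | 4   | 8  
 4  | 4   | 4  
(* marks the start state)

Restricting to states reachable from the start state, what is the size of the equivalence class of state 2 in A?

4

Reachable states from the start: {1,2,3,4,6,7,8}. Unreachable: {5} — drop them.
Start with accepting vs non-accepting: {2,4,7,8} | {1,3,6}.
On input p, block {1,3,6} splits into {3,6} and {1}.
No further refinement is possible. Final partition (3 blocks): {2,4,7,8} | {3,6} | {1}.
State 2 belongs to the block {2,4,7,8}, which has 4 states.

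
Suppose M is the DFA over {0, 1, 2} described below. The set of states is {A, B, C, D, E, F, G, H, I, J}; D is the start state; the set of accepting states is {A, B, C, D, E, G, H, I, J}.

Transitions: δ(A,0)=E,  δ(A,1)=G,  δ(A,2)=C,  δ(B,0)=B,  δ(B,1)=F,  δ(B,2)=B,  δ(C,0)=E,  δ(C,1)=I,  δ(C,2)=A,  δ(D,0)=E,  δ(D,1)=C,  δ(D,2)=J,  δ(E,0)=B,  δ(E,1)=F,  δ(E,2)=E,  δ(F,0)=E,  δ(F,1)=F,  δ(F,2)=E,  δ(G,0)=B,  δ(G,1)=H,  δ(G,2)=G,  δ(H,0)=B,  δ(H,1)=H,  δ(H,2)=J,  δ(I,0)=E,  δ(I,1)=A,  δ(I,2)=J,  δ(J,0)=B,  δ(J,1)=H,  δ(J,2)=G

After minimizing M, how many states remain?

3

Initial partition by acceptance: {A,B,C,D,E,G,H,I,J} | {F}.
Refine {A,B,C,D,E,G,H,I,J} on symbol 1: members go to different blocks, giving {A,C,D,G,H,I,J} and {B,E}.
No further refinement is possible. Final partition (3 blocks): {A,C,D,G,H,I,J} | {F} | {B,E}.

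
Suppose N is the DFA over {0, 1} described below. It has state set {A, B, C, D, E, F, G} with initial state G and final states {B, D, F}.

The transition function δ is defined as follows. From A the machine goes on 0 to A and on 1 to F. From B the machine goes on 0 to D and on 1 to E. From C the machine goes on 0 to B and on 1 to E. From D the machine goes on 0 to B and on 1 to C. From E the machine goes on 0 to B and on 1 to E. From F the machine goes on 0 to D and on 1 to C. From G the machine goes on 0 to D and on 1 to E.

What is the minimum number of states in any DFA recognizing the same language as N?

States {A,F} cannot be reached from the start state, so discard them.
P0 = {B,D} | {C,E,G}.
Stable partition: {B,D} | {C,E,G} — 2 equivalence classes.

2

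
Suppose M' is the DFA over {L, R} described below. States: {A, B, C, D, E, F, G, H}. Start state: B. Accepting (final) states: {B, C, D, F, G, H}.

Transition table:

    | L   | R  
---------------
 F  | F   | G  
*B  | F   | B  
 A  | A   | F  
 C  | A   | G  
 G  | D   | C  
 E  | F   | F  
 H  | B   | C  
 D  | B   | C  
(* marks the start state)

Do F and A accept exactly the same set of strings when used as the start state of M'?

States {E,H} cannot be reached from the start state, so discard them.
Initial partition by acceptance: {B,C,D,F,G} | {A}.
On input L, block {B,C,D,F,G} splits into {B,D,F,G} and {C}.
Split {B,D,F,G} by δ(·,R) → {B,F} and {D,G}.
Refine {B,F} on symbol R: members go to different blocks, giving {B} and {F}.
Refine {D,G} on symbol L: members go to different blocks, giving {D} and {G}.
The partition is now stable with 6 blocks: {B} | {A} | {C} | {D} | {F} | {G}.
F and A end up in different blocks, so they are distinguishable. For instance, the string 'ε' is accepted from only F.

No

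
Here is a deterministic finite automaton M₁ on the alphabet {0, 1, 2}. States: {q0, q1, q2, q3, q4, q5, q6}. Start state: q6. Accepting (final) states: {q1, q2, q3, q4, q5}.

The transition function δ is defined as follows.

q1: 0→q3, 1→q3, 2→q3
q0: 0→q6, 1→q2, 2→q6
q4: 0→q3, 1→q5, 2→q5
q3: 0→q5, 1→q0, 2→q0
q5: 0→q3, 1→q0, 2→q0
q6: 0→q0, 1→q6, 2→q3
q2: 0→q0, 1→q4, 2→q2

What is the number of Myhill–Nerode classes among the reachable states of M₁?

5

States {q1} cannot be reached from the start state, so discard them.
Start with accepting vs non-accepting: {q2,q3,q4,q5} | {q0,q6}.
Refine {q2,q3,q4,q5} on symbol 0: members go to different blocks, giving {q3,q4,q5} and {q2}.
Split {q3,q4,q5} by δ(·,1) → {q3,q5} and {q4}.
Refine {q0,q6} on symbol 1: members go to different blocks, giving {q0} and {q6}.
No further refinement is possible. Final partition (5 blocks): {q3,q5} | {q0} | {q2} | {q4} | {q6}.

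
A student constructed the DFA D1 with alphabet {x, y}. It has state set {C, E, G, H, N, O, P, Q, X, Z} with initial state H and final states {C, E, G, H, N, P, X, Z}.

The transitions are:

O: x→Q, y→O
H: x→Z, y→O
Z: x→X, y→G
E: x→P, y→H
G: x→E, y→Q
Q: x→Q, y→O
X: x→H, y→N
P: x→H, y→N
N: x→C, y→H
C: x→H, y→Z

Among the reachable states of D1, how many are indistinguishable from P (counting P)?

Start with accepting vs non-accepting: {C,E,G,H,N,P,X,Z} | {O,Q}.
On input y, block {C,E,G,H,N,P,X,Z} splits into {C,E,N,P,X,Z} and {G,H}.
Split {C,E,N,P,X,Z} by δ(·,x) → {E,N,Z} and {C,P,X}.
Stable partition: {E,N,Z} | {O,Q} | {G,H} | {C,P,X} — 4 equivalence classes.
State P belongs to the block {C,P,X}, which has 3 states.

3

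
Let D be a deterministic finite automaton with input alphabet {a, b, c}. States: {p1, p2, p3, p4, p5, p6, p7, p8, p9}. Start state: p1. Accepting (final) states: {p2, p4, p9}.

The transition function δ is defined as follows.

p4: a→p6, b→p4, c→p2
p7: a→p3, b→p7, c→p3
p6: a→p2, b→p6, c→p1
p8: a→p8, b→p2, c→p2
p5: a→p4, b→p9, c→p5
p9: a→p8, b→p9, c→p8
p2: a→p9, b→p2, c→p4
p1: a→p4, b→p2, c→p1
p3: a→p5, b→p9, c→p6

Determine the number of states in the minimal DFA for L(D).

First remove the unreachable states {p3,p5,p7}; 6 states remain.
Start with accepting vs non-accepting: {p2,p4,p9} | {p1,p6,p8}.
Split {p2,p4,p9} by δ(·,a) → {p4,p9} and {p2}.
Split {p4,p9} by δ(·,c) → {p4} and {p9}.
Refine {p1,p6,p8} on symbol a: members go to different blocks, giving {p1} and {p6} and {p8}.
Stable partition: {p4} | {p1} | {p2} | {p9} | {p6} | {p8} — 6 equivalence classes.

6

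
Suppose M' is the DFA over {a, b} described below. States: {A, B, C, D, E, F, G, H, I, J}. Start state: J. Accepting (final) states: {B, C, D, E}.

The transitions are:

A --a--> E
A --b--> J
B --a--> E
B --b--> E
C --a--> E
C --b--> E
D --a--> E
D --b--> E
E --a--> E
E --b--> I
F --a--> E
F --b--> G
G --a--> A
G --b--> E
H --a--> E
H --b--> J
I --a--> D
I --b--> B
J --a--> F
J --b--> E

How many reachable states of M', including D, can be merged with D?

States {C,H} cannot be reached from the start state, so discard them.
P0 = {B,D,E} | {A,F,G,I,J}.
On input b, block {B,D,E} splits into {B,D} and {E}.
On input a, block {A,F,G,I,J} splits into {A,F} and {G,J} and {I}.
No further refinement is possible. Final partition (5 blocks): {B,D} | {A,F} | {E} | {G,J} | {I}.
State D belongs to the block {B,D}, which has 2 states.

2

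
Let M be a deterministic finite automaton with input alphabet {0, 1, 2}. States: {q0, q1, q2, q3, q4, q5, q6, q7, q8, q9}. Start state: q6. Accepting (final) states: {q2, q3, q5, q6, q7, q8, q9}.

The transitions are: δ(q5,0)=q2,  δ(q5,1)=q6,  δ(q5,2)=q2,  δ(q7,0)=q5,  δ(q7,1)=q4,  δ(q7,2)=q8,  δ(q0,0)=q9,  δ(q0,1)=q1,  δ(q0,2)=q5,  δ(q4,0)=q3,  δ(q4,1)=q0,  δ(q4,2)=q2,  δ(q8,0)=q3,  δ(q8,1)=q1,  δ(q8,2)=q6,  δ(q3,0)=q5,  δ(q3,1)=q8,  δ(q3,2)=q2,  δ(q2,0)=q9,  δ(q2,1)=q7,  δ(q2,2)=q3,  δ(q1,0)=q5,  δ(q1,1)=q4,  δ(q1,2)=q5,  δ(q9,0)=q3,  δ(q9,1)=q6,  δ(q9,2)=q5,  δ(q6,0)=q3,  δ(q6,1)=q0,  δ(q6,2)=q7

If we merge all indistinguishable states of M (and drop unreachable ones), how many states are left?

Every state is reachable, so we keep all 10.
P0 = {q2,q3,q5,q6,q7,q8,q9} | {q0,q1,q4}.
On input 1, block {q2,q3,q5,q6,q7,q8,q9} splits into {q2,q3,q5,q9} and {q6,q7,q8}.
Stable partition: {q2,q3,q5,q9} | {q0,q1,q4} | {q6,q7,q8} — 3 equivalence classes.

3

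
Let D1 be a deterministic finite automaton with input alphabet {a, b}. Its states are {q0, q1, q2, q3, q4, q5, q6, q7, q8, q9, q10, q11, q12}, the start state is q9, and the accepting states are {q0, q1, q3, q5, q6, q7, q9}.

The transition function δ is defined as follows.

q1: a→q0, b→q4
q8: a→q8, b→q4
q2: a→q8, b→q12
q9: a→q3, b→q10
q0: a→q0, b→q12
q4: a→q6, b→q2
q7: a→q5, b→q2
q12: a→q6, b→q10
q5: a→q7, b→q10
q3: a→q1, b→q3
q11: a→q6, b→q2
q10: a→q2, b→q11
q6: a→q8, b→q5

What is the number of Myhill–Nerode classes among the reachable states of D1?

7

All states are reachable from the start state.
Start with accepting vs non-accepting: {q0,q1,q3,q5,q6,q7,q9} | {q2,q4,q8,q10,q11,q12}.
Split {q0,q1,q3,q5,q6,q7,q9} by δ(·,a) → {q0,q1,q3,q5,q7,q9} and {q6}.
On input b, block {q0,q1,q3,q5,q7,q9} splits into {q0,q1,q5,q7,q9} and {q3}.
Split {q0,q1,q5,q7,q9} by δ(·,a) → {q0,q1,q5,q7} and {q9}.
Refine {q2,q4,q8,q10,q11,q12} on symbol a: members go to different blocks, giving {q2,q8,q10} and {q4,q11,q12}.
On input b, block {q0,q1,q5,q7} splits into {q0,q1} and {q5,q7}.
No further refinement is possible. Final partition (7 blocks): {q0,q1} | {q2,q8,q10} | {q6} | {q3} | {q9} | {q4,q11,q12} | {q5,q7}.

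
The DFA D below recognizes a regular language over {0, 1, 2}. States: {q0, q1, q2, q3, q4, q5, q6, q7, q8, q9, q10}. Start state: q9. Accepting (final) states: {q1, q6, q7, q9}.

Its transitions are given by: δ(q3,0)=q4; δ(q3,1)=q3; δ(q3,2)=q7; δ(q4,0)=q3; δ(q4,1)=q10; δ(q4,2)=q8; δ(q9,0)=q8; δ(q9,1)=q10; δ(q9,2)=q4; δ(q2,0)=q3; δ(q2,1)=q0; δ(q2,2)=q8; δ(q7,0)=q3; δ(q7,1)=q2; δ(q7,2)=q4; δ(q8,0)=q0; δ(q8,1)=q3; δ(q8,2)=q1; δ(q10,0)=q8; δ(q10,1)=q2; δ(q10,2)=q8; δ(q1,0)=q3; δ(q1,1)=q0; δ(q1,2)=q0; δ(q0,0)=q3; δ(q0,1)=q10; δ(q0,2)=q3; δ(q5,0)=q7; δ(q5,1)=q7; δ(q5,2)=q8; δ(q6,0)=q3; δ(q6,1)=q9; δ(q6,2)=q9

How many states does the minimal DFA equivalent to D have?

First remove the unreachable states {q5,q6}; 9 states remain.
Initial partition by acceptance: {q1,q7,q9} | {q0,q2,q3,q4,q8,q10}.
Refine {q0,q2,q3,q4,q8,q10} on symbol 2: members go to different blocks, giving {q0,q2,q4,q10} and {q3,q8}.
No further refinement is possible. Final partition (3 blocks): {q1,q7,q9} | {q0,q2,q4,q10} | {q3,q8}.

3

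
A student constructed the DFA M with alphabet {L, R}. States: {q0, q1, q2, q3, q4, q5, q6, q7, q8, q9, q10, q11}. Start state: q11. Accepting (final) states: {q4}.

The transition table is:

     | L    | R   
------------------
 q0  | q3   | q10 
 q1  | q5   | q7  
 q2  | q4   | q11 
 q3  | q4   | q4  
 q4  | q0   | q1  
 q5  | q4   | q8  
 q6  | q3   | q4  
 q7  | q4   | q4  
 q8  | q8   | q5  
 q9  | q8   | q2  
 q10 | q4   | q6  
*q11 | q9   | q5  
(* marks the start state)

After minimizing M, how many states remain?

8

P0 = {q4} | {q0,q1,q2,q3,q5,q6,q7,q8,q9,q10,q11}.
Split {q0,q1,q2,q3,q5,q6,q7,q8,q9,q10,q11} by δ(·,L) → {q0,q1,q6,q8,q9,q11} and {q2,q3,q5,q7,q10}.
Split {q0,q1,q6,q8,q9,q11} by δ(·,L) → {q0,q1,q6} and {q8,q9,q11}.
Split {q0,q1,q6} by δ(·,R) → {q0,q1} and {q6}.
On input R, block {q2,q3,q5,q7,q10} splits into {q2,q5} and {q3,q7} and {q10}.
On input L, block {q0,q1} splits into {q0} and {q1}.
No further refinement is possible. Final partition (8 blocks): {q4} | {q0} | {q2,q5} | {q8,q9,q11} | {q6} | {q3,q7} | {q10} | {q1}.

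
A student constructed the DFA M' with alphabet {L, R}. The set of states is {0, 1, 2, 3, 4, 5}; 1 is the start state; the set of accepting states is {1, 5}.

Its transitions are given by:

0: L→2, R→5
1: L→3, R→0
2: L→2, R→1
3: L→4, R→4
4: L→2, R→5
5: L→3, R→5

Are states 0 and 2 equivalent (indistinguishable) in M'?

No

All states are reachable from the start state.
P0 = {1,5} | {0,2,3,4}.
Split {1,5} by δ(·,R) → {1} and {5}.
On input R, block {0,2,3,4} splits into {0,4} and {2} and {3}.
No further refinement is possible. Final partition (5 blocks): {1} | {0,4} | {5} | {2} | {3}.
0 and 2 end up in different blocks, so they are distinguishable. For instance, the string 'RR' is accepted from only 0.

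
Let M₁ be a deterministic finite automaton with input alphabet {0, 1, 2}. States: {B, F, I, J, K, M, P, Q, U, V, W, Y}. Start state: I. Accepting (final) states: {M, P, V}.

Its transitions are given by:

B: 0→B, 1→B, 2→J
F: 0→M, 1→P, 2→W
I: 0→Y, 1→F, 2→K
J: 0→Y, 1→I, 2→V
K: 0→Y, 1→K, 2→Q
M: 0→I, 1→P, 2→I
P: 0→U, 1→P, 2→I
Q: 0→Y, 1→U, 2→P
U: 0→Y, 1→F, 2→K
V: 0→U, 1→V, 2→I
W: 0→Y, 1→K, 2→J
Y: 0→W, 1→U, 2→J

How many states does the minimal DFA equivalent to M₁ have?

Reachable states from the start: {F,I,J,K,M,P,Q,U,V,W,Y}. Unreachable: {B} — drop them.
Initial partition by acceptance: {M,P,V} | {F,I,J,K,Q,U,W,Y}.
On input 0, block {F,I,J,K,Q,U,W,Y} splits into {I,J,K,Q,U,W,Y} and {F}.
On input 1, block {I,J,K,Q,U,W,Y} splits into {J,K,Q,W,Y} and {I,U}.
Split {J,K,Q,W,Y} by δ(·,1) → {J,Q,Y} and {K,W}.
Refine {J,Q,Y} on symbol 0: members go to different blocks, giving {J,Q} and {Y}.
The partition is now stable with 6 blocks: {M,P,V} | {J,Q} | {F} | {I,U} | {K,W} | {Y}.

6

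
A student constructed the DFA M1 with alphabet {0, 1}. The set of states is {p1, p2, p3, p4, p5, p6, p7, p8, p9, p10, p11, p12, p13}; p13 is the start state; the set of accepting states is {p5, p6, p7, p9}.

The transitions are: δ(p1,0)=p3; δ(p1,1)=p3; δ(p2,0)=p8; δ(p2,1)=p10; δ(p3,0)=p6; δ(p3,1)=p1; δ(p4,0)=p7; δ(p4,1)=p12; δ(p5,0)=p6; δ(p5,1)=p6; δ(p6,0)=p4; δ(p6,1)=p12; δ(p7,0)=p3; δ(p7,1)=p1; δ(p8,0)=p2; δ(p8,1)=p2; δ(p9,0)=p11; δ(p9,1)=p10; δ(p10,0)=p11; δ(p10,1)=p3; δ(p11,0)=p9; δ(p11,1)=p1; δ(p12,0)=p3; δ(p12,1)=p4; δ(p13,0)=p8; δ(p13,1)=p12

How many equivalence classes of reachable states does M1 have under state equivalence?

First remove the unreachable states {p5}; 12 states remain.
Start with accepting vs non-accepting: {p6,p7,p9} | {p1,p2,p3,p4,p8,p10,p11,p12,p13}.
Split {p1,p2,p3,p4,p8,p10,p11,p12,p13} by δ(·,0) → {p1,p2,p8,p10,p12,p13} and {p3,p4,p11}.
On input 0, block {p1,p2,p8,p10,p12,p13} splits into {p1,p10,p12} and {p2,p8,p13}.
Split {p2,p8,p13} by δ(·,1) → {p2,p13} and {p8}.
No further refinement is possible. Final partition (5 blocks): {p6,p7,p9} | {p1,p10,p12} | {p3,p4,p11} | {p2,p13} | {p8}.

5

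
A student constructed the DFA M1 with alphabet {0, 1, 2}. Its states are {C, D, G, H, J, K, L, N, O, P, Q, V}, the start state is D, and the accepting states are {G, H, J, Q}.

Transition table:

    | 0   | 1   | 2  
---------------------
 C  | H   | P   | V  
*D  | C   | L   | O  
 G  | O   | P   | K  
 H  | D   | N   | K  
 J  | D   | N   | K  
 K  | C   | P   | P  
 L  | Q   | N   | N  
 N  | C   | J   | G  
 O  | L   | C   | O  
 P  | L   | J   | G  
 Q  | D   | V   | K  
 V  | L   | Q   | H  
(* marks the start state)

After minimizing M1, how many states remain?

5

All states are reachable from the start state.
Initial partition by acceptance: {G,H,J,Q} | {C,D,K,L,N,O,P,V}.
On input 0, block {C,D,K,L,N,O,P,V} splits into {D,K,N,O,P,V} and {C,L}.
On input 1, block {D,K,N,O,P,V} splits into {N,P,V} and {D,O} and {K}.
The partition is now stable with 5 blocks: {G,H,J,Q} | {N,P,V} | {C,L} | {D,O} | {K}.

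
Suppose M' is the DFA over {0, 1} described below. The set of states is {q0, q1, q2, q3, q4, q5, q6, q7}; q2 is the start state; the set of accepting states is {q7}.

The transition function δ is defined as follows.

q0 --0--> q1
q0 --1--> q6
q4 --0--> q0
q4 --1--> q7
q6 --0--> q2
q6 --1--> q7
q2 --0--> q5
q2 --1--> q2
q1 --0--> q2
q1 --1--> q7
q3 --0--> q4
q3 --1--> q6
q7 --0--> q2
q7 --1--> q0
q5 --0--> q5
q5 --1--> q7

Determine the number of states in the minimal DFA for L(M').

First remove the unreachable states {q3,q4}; 6 states remain.
Start with accepting vs non-accepting: {q7} | {q0,q1,q2,q5,q6}.
Refine {q0,q1,q2,q5,q6} on symbol 1: members go to different blocks, giving {q1,q5,q6} and {q0,q2}.
On input 0, block {q1,q5,q6} splits into {q1,q6} and {q5}.
Split {q0,q2} by δ(·,0) → {q0} and {q2}.
Stable partition: {q7} | {q1,q6} | {q0} | {q5} | {q2} — 5 equivalence classes.

5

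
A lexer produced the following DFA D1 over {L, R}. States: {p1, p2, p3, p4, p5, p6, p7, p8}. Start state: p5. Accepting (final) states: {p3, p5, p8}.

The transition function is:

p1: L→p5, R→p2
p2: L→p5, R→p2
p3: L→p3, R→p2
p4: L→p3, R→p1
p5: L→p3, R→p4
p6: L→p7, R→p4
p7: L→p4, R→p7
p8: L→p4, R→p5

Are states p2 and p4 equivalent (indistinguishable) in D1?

Reachable states from the start: {p1,p2,p3,p4,p5}. Unreachable: {p6,p7,p8} — drop them.
P0 = {p3,p5} | {p1,p2,p4}.
The partition is now stable with 2 blocks: {p3,p5} | {p1,p2,p4}.
p2 and p4 lie in the same block of the stable partition, so they are equivalent — no string distinguishes them.

Yes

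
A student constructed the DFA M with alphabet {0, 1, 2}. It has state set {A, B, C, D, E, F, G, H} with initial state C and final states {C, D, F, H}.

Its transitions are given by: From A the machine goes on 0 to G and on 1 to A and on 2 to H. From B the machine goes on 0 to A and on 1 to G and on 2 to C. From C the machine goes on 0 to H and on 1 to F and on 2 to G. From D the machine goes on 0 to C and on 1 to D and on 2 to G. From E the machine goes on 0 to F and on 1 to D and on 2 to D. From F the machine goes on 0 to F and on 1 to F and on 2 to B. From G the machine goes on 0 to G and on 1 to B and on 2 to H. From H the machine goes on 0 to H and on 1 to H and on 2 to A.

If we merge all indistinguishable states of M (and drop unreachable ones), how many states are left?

2

First remove the unreachable states {D,E}; 6 states remain.
Initial partition by acceptance: {C,F,H} | {A,B,G}.
Stable partition: {C,F,H} | {A,B,G} — 2 equivalence classes.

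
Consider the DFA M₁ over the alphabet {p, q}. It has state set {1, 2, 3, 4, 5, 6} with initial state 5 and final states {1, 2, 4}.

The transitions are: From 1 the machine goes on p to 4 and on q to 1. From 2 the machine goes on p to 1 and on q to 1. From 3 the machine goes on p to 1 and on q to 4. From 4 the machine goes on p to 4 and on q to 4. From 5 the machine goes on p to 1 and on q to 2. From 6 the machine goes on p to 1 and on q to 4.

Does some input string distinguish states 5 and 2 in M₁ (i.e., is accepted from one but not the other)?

Yes

States {3,6} cannot be reached from the start state, so discard them.
P0 = {1,2,4} | {5}.
Stable partition: {1,2,4} | {5} — 2 equivalence classes.
5 and 2 end up in different blocks, so they are distinguishable. For instance, the string 'ε' is accepted from only 2.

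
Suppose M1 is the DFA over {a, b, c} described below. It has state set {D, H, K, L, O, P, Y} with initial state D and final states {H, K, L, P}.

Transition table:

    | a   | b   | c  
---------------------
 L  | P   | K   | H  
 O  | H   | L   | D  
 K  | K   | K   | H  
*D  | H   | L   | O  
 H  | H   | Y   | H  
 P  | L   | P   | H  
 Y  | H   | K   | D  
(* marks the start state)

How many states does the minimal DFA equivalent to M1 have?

P0 = {H,K,L,P} | {D,O,Y}.
On input b, block {H,K,L,P} splits into {K,L,P} and {H}.
No further refinement is possible. Final partition (3 blocks): {K,L,P} | {D,O,Y} | {H}.

3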